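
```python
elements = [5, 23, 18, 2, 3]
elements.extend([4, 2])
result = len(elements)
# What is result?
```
Trace:
  elements=[5, 23, 18, 2, 3]
  elements=[5, 23, 18, 2, 3, 4, 2]
  elements=[5, 23, 18, 2, 3, 4, 2], result=7

Final answer: 7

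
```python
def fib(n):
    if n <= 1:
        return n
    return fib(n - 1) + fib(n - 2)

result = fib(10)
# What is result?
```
Call trace (a repeated sub-call is expanded the first time; later identical calls just restate its return value):
fib(n=10)
  fib(n=9)
    fib(n=8)
      fib(n=7)
        fib(n=6)
          fib(n=5)
            fib(n=4)
              fib(n=3)
                fib(n=2)
                  fib(n=1)
                  -> return 1
                  fib(n=0)
                  -> return 0
                -> return 1
                fib(n=1)
                -> return 1
              -> return 2
              fib(n=2) -> return 1  (same call as traced above)
            -> return 3
            fib(n=3) -> return 2  (same call as traced above)
          -> return 5
          fib(n=4) -> return 3  (same call as traced above)
        -> return 8
        fib(n=5) -> return 5  (same call as traced above)
      -> return 13
      fib(n=6) -> return 8  (same call as traced above)
    -> return 21
    fib(n=7) -> return 13  (same call as traced above)
  -> return 34
  fib(n=8) -> return 21  (same call as traced above)
-> return 55

Final answer: 55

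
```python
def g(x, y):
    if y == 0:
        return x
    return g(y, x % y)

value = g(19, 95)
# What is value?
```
Call trace:
g(x=19, y=95)
  g(x=95, y=19)
    g(x=19, y=0)
    -> return 19
  -> return 19
-> return 19

Final answer: 19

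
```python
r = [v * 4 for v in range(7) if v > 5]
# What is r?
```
Trace:
  v=0
  v=1
  v=2
  v=3
  v=4
  v=5
  v=6
  r=[24]

Final answer: [24]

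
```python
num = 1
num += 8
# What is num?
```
Trace:
  num=1
  num=9

Final answer: 9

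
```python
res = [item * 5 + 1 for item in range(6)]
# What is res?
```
Trace:
  item=0
  item=1
  item=2
  item=3
  item=4
  item=5
  res=[1, 6, 11, 16, 21, 26]

Final answer: [1, 6, 11, 16, 21, 26]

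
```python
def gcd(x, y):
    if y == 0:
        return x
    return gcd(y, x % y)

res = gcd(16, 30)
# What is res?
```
Call trace:
gcd(x=16, y=30)
  gcd(x=30, y=16)
    gcd(x=16, y=14)
      gcd(x=14, y=2)
        gcd(x=2, y=0)
        -> return 2
      -> return 2
    -> return 2
  -> return 2
-> return 2

Final answer: 2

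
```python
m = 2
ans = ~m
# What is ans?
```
Trace:
  m=2
  m=2, ans=-3

Final answer: -3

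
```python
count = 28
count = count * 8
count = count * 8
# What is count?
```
Trace:
  count=28
  count=224
  count=1792

Final answer: 1792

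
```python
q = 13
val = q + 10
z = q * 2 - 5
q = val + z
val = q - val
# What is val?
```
Trace:
  q=13
  q=13, val=23
  q=13, val=23, z=21
  q=44, val=23, z=21
  q=44, val=21, z=21

Final answer: 21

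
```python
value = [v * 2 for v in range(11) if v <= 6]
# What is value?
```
Trace:
  v=0
  v=1
  v=2
  v=3
  v=4
  v=5
  v=6
  v=7
  v=8
  v=9
  v=10
  value=[0, 2, 4, 6, 8, 10, 12]

Final answer: [0, 2, 4, 6, 8, 10, 12]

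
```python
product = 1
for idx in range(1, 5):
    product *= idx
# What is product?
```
Trace:
  product=1
  product=1, idx=1
  product=2, idx=2
  product=6, idx=3
  product=24, idx=4

Final answer: 24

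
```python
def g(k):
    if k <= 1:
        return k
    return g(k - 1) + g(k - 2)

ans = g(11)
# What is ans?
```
Call trace (a repeated sub-call is expanded the first time; later identical calls just restate its return value):
g(k=11)
  g(k=10)
    g(k=9)
      g(k=8)
        g(k=7)
          g(k=6)
            g(k=5)
              g(k=4)
                g(k=3)
                  g(k=2)
                    g(k=1)
                    -> return 1
                    g(k=0)
                    -> return 0
                  -> return 1
                  g(k=1)
                  -> return 1
                -> return 2
                g(k=2) -> return 1  (same call as traced above)
              -> return 3
              g(k=3) -> return 2  (same call as traced above)
            -> return 5
            g(k=4) -> return 3  (same call as traced above)
          -> return 8
          g(k=5) -> return 5  (same call as traced above)
        -> return 13
        g(k=6) -> return 8  (same call as traced above)
      -> return 21
      g(k=7) -> return 13  (same call as traced above)
    -> return 34
    g(k=8) -> return 21  (same call as traced above)
  -> return 55
  g(k=9) -> return 34  (same call as traced above)
-> return 89

Final answer: 89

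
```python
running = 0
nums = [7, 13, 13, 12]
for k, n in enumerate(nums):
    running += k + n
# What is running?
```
Trace:
  running=0
  running=7, k=0, n=7
  running=21, k=1, n=13
  running=36, k=2, n=13
  running=51, k=3, n=12

Final answer: 51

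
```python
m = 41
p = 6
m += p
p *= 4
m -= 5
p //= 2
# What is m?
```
Trace:
  m=41
  m=41, p=6
  m=47, p=6
  m=47, p=24
  m=42, p=24
  m=42, p=12

Final answer: 42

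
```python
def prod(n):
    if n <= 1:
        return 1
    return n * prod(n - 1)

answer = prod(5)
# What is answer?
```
Call trace:
prod(n=5)
  prod(n=4)
    prod(n=3)
      prod(n=2)
        prod(n=1)
        -> return 1
      -> return 2
    -> return 6
  -> return 24
-> return 120

Final answer: 120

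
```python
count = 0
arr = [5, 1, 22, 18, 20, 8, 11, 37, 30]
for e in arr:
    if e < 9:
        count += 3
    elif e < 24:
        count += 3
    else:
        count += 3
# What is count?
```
Trace:
  count=0
  count=3, e=5
  count=6, e=1
  count=9, e=22
  count=12, e=18
  count=15, e=20
  count=18, e=8
  count=21, e=11
  count=24, e=37
  count=27, e=30

Final answer: 27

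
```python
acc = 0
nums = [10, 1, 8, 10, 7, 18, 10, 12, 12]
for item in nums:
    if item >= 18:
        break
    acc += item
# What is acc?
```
Trace:
  acc=0
  acc=10, item=10
  acc=11, item=1
  acc=19, item=8
  acc=29, item=10
  acc=36, item=7
  acc=36, item=18

Final answer: 36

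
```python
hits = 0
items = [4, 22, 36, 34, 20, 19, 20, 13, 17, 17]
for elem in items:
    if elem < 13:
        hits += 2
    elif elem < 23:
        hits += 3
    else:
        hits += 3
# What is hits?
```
Trace:
  hits=0
  hits=2, elem=4
  hits=5, elem=22
  hits=8, elem=36
  hits=11, elem=34
  hits=14, elem=20
  hits=17, elem=19
  hits=20, elem=20
  hits=23, elem=13
  hits=26, elem=17
  hits=29, elem=17

Final answer: 29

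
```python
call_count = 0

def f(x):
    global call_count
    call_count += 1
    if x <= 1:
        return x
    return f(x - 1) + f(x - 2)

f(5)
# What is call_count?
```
Call trace (a repeated sub-call is expanded the first time; later identical calls just restate its return value):
f(x=5)
  f(x=4)
    f(x=3)
      f(x=2)
        f(x=1)
        -> return 1
        f(x=0)
        -> return 0
      -> return 1
      f(x=1)
      -> return 1
    -> return 2
    f(x=2) -> return 1  (same call as traced above)
  -> return 3
  f(x=3) -> return 2  (same call as traced above)
-> return 5

call_count is incremented once per call, so count the calls in each subtree. Let C(x) = number of calls made by f(x).
C(0) = C(1) = 1 (base case, no recursion); C(x) = 1 + C(x - 1) + C(x - 2) otherwise.
C(2) = 1 + C(1) + C(0) = 1 + 1 + 1 = 3
C(3) = 1 + C(2) + C(1) = 1 + 3 + 1 = 5
C(4) = 1 + C(3) + C(2) = 1 + 5 + 3 = 9
C(5) = 1 + C(4) + C(3) = 1 + 9 + 5 = 15
call_count = C(5) = 15

Final answer: 15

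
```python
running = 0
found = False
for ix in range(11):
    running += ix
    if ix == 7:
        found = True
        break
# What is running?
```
Trace:
  running=0
  running=0, found=False
  running=0, found=False, ix=0
  running=1, found=False, ix=1
  running=3, found=False, ix=2
  running=6, found=False, ix=3
  running=10, found=False, ix=4
  running=15, found=False, ix=5
  running=21, found=False, ix=6
  running=28, found=True, ix=7

Final answer: 28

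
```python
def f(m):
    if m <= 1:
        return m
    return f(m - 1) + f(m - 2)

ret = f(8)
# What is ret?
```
Call trace (a repeated sub-call is expanded the first time; later identical calls just restate its return value):
f(m=8)
  f(m=7)
    f(m=6)
      f(m=5)
        f(m=4)
          f(m=3)
            f(m=2)
              f(m=1)
              -> return 1
              f(m=0)
              -> return 0
            -> return 1
            f(m=1)
            -> return 1
          -> return 2
          f(m=2) -> return 1  (same call as traced above)
        -> return 3
        f(m=3) -> return 2  (same call as traced above)
      -> return 5
      f(m=4) -> return 3  (same call as traced above)
    -> return 8
    f(m=5) -> return 5  (same call as traced above)
  -> return 13
  f(m=6) -> return 8  (same call as traced above)
-> return 21

Final answer: 21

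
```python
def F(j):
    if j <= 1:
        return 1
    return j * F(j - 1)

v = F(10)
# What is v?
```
Call trace:
F(j=10)
  F(j=9)
    F(j=8)
      F(j=7)
        F(j=6)
          F(j=5)
            F(j=4)
              F(j=3)
                F(j=2)
                  F(j=1)
                  -> return 1
                -> return 2
              -> return 6
            -> return 24
          -> return 120
        -> return 720
      -> return 5040
    -> return 40320
  -> return 362880
-> return 3628800

Final answer: 3628800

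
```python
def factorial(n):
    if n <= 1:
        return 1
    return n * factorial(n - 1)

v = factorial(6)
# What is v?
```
Call trace:
factorial(n=6)
  factorial(n=5)
    factorial(n=4)
      factorial(n=3)
        factorial(n=2)
          factorial(n=1)
          -> return 1
        -> return 2
      -> return 6
    -> return 24
  -> return 120
-> return 720

Final answer: 720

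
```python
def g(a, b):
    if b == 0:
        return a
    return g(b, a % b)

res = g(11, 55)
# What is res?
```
Call trace:
g(a=11, b=55)
  g(a=55, b=11)
    g(a=11, b=0)
    -> return 11
  -> return 11
-> return 11

Final answer: 11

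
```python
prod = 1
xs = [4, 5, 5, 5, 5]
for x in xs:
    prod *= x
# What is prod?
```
Trace:
  prod=1
  prod=4, x=4
  prod=20, x=5
  prod=100, x=5
  prod=500, x=5
  prod=2500, x=5

Final answer: 2500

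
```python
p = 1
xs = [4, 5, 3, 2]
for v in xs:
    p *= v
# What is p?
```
Trace:
  p=1
  p=4, v=4
  p=20, v=5
  p=60, v=3
  p=120, v=2

Final answer: 120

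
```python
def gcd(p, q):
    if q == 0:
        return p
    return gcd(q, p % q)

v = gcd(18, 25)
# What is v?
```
Call trace:
gcd(p=18, q=25)
  gcd(p=25, q=18)
    gcd(p=18, q=7)
      gcd(p=7, q=4)
        gcd(p=4, q=3)
          gcd(p=3, q=1)
            gcd(p=1, q=0)
            -> return 1
          -> return 1
        -> return 1
      -> return 1
    -> return 1
  -> return 1
-> return 1

Final answer: 1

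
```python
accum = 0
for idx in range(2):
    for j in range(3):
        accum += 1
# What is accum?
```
Trace:
  accum=0
  accum=1, idx=0, j=0
  accum=2, idx=0, j=1
  accum=3, idx=0, j=2
  accum=4, idx=1, j=0
  accum=5, idx=1, j=1
  accum=6, idx=1, j=2

Final answer: 6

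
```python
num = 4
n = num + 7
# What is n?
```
Trace:
  num=4
  num=4, n=11

Final answer: 11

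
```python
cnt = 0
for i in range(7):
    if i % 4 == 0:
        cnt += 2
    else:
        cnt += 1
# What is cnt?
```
Trace:
  cnt=0
  cnt=2, i=0
  cnt=3, i=1
  cnt=4, i=2
  cnt=5, i=3
  cnt=7, i=4
  cnt=8, i=5
  cnt=9, i=6

Final answer: 9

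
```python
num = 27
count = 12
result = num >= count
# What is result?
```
Trace:
  num=27
  num=27, count=12
  num=27, count=12, result=True

Final answer: True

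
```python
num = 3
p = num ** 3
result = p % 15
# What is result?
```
Trace:
  num=3
  num=3, p=27
  num=3, p=27, result=12

Final answer: 12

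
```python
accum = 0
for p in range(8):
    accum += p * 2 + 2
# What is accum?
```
Trace:
  accum=0
  accum=2, p=0
  accum=6, p=1
  accum=12, p=2
  accum=20, p=3
  accum=30, p=4
  accum=42, p=5
  accum=56, p=6
  accum=72, p=7

Final answer: 72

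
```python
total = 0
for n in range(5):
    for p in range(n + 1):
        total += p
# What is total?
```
Trace:
  total=0
  total=0, n=0, p=0
  total=0, n=1, p=0
  total=1, n=1, p=1
  total=1, n=2, p=0
  total=2, n=2, p=1
  total=4, n=2, p=2
  total=4, n=3, p=0
  total=5, n=3, p=1
  total=7, n=3, p=2
  total=10, n=3, p=3
  total=10, n=4, p=0
  total=11, n=4, p=1
  total=13, n=4, p=2
  total=16, n=4, p=3
  total=20, n=4, p=4

Final answer: 20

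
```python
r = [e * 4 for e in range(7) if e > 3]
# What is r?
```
Trace:
  e=0
  e=1
  e=2
  e=3
  e=4
  e=5
  e=6
  r=[16, 20, 24]

Final answer: [16, 20, 24]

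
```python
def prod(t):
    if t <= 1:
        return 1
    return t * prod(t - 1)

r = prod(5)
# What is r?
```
Call trace:
prod(t=5)
  prod(t=4)
    prod(t=3)
      prod(t=2)
        prod(t=1)
        -> return 1
      -> return 2
    -> return 6
  -> return 24
-> return 120

Final answer: 120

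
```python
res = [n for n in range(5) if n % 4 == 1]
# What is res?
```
Trace:
  n=0
  n=1
  n=2
  n=3
  n=4
  res=[1]

Final answer: [1]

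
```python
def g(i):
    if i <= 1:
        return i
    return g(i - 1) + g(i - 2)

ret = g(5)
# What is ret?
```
Call trace (a repeated sub-call is expanded the first time; later identical calls just restate its return value):
g(i=5)
  g(i=4)
    g(i=3)
      g(i=2)
        g(i=1)
        -> return 1
        g(i=0)
        -> return 0
      -> return 1
      g(i=1)
      -> return 1
    -> return 2
    g(i=2) -> return 1  (same call as traced above)
  -> return 3
  g(i=3) -> return 2  (same call as traced above)
-> return 5

Final answer: 5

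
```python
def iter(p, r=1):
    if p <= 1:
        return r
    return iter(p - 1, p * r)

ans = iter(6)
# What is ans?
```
Call trace:
iter(p=6, r=1)
  iter(p=5, r=6)
    iter(p=4, r=30)
      iter(p=3, r=120)
        iter(p=2, r=360)
          iter(p=1, r=720)
          -> return 720
        -> return 720
      -> return 720
    -> return 720
  -> return 720
-> return 720

Final answer: 720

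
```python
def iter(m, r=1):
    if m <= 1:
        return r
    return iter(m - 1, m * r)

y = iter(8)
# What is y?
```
Call trace:
iter(m=8, r=1)
  iter(m=7, r=8)
    iter(m=6, r=56)
      iter(m=5, r=336)
        iter(m=4, r=1680)
          iter(m=3, r=6720)
            iter(m=2, r=20160)
              iter(m=1, r=40320)
              -> return 40320
            -> return 40320
          -> return 40320
        -> return 40320
      -> return 40320
    -> return 40320
  -> return 40320
-> return 40320

Final answer: 40320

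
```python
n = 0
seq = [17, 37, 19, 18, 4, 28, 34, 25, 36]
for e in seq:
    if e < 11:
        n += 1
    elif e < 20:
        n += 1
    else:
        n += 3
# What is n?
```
Trace:
  n=0
  n=1, e=17
  n=4, e=37
  n=5, e=19
  n=6, e=18
  n=7, e=4
  n=10, e=28
  n=13, e=34
  n=16, e=25
  n=19, e=36

Final answer: 19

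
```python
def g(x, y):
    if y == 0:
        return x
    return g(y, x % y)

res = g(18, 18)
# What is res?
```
Call trace:
g(x=18, y=18)
  g(x=18, y=0)
  -> return 18
-> return 18

Final answer: 18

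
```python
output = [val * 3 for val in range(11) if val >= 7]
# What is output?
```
Trace:
  val=0
  val=1
  val=2
  val=3
  val=4
  val=5
  val=6
  val=7
  val=8
  val=9
  val=10
  output=[21, 24, 27, 30]

Final answer: [21, 24, 27, 30]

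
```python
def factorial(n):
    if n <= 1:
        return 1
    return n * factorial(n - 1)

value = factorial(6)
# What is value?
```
Call trace:
factorial(n=6)
  factorial(n=5)
    factorial(n=4)
      factorial(n=3)
        factorial(n=2)
          factorial(n=1)
          -> return 1
        -> return 2
      -> return 6
    -> return 24
  -> return 120
-> return 720

Final answer: 720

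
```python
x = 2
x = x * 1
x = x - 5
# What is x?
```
Trace:
  x=2
  x=2
  x=-3

Final answer: -3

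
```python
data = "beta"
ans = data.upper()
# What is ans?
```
Trace:
  data='beta'
  data='beta', ans='BETA'

Final answer: 'BETA'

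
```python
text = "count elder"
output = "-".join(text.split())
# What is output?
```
Trace:
  text='count elder'
  text='count elder', output='count-elder'

Final answer: 'count-elder'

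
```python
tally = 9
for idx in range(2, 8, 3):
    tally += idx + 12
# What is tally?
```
Trace:
  tally=9
  tally=23, idx=2
  tally=40, idx=5

Final answer: 40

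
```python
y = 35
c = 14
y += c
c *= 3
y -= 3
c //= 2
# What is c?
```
Trace:
  y=35
  y=35, c=14
  y=49, c=14
  y=49, c=42
  y=46, c=42
  y=46, c=21

Final answer: 21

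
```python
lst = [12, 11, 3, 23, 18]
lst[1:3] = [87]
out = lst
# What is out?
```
Trace:
  lst=[12, 11, 3, 23, 18]
  lst=[12, 87, 23, 18]
  lst=[12, 87, 23, 18], out=[12, 87, 23, 18]

Final answer: [12, 87, 23, 18]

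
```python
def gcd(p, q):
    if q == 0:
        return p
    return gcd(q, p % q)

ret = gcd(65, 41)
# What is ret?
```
Call trace:
gcd(p=65, q=41)
  gcd(p=41, q=24)
    gcd(p=24, q=17)
      gcd(p=17, q=7)
        gcd(p=7, q=3)
          gcd(p=3, q=1)
            gcd(p=1, q=0)
            -> return 1
          -> return 1
        -> return 1
      -> return 1
    -> return 1
  -> return 1
-> return 1

Final answer: 1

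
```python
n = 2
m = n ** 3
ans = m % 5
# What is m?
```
Trace:
  n=2
  n=2, m=8
  n=2, m=8, ans=3

Final answer: 8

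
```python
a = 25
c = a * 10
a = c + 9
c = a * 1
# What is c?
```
Trace:
  a=25
  a=25, c=250
  a=259, c=250
  a=259, c=259

Final answer: 259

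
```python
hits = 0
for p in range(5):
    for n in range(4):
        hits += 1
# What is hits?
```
Trace:
  hits=0
  hits=1, p=0, n=0
  hits=2, p=0, n=1
  hits=3, p=0, n=2
  hits=4, p=0, n=3
  hits=5, p=1, n=0
  hits=6, p=1, n=1
  hits=7, p=1, n=2
  hits=8, p=1, n=3
  hits=9, p=2, n=0
  hits=10, p=2, n=1
  hits=11, p=2, n=2
  hits=12, p=2, n=3
  hits=13, p=3, n=0
  hits=14, p=3, n=1
  hits=15, p=3, n=2
  hits=16, p=3, n=3
  hits=17, p=4, n=0
  hits=18, p=4, n=1
  hits=19, p=4, n=2
  hits=20, p=4, n=3

Final answer: 20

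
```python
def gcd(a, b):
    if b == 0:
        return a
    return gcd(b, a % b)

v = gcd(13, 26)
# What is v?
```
Call trace:
gcd(a=13, b=26)
  gcd(a=26, b=13)
    gcd(a=13, b=0)
    -> return 13
  -> return 13
-> return 13

Final answer: 13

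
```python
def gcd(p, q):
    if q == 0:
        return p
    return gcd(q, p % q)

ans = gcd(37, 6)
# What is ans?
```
Call trace:
gcd(p=37, q=6)
  gcd(p=6, q=1)
    gcd(p=1, q=0)
    -> return 1
  -> return 1
-> return 1

Final answer: 1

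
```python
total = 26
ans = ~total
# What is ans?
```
Trace:
  total=26
  total=26, ans=-27

Final answer: -27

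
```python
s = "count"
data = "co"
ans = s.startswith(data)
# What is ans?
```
Trace:
  s='count'
  s='count', data='co'
  s='count', data='co', ans=True

Final answer: True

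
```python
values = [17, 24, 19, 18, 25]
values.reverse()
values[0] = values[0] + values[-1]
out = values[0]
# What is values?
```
Trace:
  values=[17, 24, 19, 18, 25]
  values=[25, 18, 19, 24, 17]
  values=[42, 18, 19, 24, 17]
  values=[42, 18, 19, 24, 17], out=42

Final answer: [42, 18, 19, 24, 17]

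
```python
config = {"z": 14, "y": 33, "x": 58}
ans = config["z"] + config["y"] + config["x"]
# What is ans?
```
Trace:
  config={'z': 14, 'y': 33, 'x': 58}
  config={'z': 14, 'y': 33, 'x': 58}, ans=105

Final answer: 105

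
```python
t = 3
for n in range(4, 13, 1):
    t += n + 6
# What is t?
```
Trace:
  t=3
  t=13, n=4
  t=24, n=5
  t=36, n=6
  t=49, n=7
  t=63, n=8
  t=78, n=9
  t=94, n=10
  t=111, n=11
  t=129, n=12

Final answer: 129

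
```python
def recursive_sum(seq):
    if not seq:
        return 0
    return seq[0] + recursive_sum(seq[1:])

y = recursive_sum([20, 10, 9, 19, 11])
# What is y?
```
Call trace:
recursive_sum(seq=[20, 10, 9, 19, 11])
  recursive_sum(seq=[10, 9, 19, 11])
    recursive_sum(seq=[9, 19, 11])
      recursive_sum(seq=[19, 11])
        recursive_sum(seq=[11])
          recursive_sum(seq=[])
          -> return 0
        -> return 11
      -> return 30
    -> return 39
  -> return 49
-> return 69

Final answer: 69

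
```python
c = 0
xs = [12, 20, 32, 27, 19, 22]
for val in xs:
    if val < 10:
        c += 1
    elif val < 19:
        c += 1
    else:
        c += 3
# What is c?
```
Trace:
  c=0
  c=1, val=12
  c=4, val=20
  c=7, val=32
  c=10, val=27
  c=13, val=19
  c=16, val=22

Final answer: 16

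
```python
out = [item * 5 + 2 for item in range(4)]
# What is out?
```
Trace:
  item=0
  item=1
  item=2
  item=3
  out=[2, 7, 12, 17]

Final answer: [2, 7, 12, 17]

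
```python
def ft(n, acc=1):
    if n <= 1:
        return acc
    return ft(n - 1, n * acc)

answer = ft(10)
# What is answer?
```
Call trace:
ft(n=10, acc=1)
  ft(n=9, acc=10)
    ft(n=8, acc=90)
      ft(n=7, acc=720)
        ft(n=6, acc=5040)
          ft(n=5, acc=30240)
            ft(n=4, acc=151200)
              ft(n=3, acc=604800)
                ft(n=2, acc=1814400)
                  ft(n=1, acc=3628800)
                  -> return 3628800
                -> return 3628800
              -> return 3628800
            -> return 3628800
          -> return 3628800
        -> return 3628800
      -> return 3628800
    -> return 3628800
  -> return 3628800
-> return 3628800

Final answer: 3628800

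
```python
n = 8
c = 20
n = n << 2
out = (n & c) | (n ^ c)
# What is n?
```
Trace:
  n=8
  n=8, c=20
  n=32, c=20
  n=32, c=20, out=52

Final answer: 32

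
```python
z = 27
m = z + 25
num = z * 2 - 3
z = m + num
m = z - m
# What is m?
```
Trace:
  z=27
  z=27, m=52
  z=27, m=52, num=51
  z=103, m=52, num=51
  z=103, m=51, num=51

Final answer: 51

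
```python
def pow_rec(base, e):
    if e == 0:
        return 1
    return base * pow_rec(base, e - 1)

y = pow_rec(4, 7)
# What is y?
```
Call trace:
pow_rec(base=4, e=7)
  pow_rec(base=4, e=6)
    pow_rec(base=4, e=5)
      pow_rec(base=4, e=4)
        pow_rec(base=4, e=3)
          pow_rec(base=4, e=2)
            pow_rec(base=4, e=1)
              pow_rec(base=4, e=0)
              -> return 1
            -> return 4
          -> return 16
        -> return 64
      -> return 256
    -> return 1024
  -> return 4096
-> return 16384

Final answer: 16384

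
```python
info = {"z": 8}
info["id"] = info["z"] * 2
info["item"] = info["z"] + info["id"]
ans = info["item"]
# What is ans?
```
Trace:
  info={'z': 8}
  info={'z': 8, 'id': 16}
  info={'z': 8, 'id': 16, 'item': 24}
  info={'z': 8, 'id': 16, 'item': 24}, ans=24

Final answer: 24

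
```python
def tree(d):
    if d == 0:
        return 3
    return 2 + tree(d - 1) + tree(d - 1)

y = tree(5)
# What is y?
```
Call trace (a repeated sub-call is expanded the first time; later identical calls just restate its return value):
tree(d=5)
  tree(d=4)
    tree(d=3)
      tree(d=2)
        tree(d=1)
          tree(d=0)
          -> return 3
          tree(d=0)
          -> return 3
        -> return 8
        tree(d=1) -> return 8  (same call as traced above)
      -> return 18
      tree(d=2) -> return 18  (same call as traced above)
    -> return 38
    tree(d=3) -> return 38  (same call as traced above)
  -> return 78
  tree(d=4) -> return 78  (same call as traced above)
-> return 158

Final answer: 158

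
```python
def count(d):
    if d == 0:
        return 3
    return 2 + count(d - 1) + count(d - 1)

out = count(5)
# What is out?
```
Call trace (a repeated sub-call is expanded the first time; later identical calls just restate its return value):
count(d=5)
  count(d=4)
    count(d=3)
      count(d=2)
        count(d=1)
          count(d=0)
          -> return 3
          count(d=0)
          -> return 3
        -> return 8
        count(d=1) -> return 8  (same call as traced above)
      -> return 18
      count(d=2) -> return 18  (same call as traced above)
    -> return 38
    count(d=3) -> return 38  (same call as traced above)
  -> return 78
  count(d=4) -> return 78  (same call as traced above)
-> return 158

Final answer: 158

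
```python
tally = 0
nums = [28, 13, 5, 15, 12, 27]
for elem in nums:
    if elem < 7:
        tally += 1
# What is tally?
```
Trace:
  tally=0
  tally=0, elem=28
  tally=0, elem=13
  tally=1, elem=5
  tally=1, elem=15
  tally=1, elem=12
  tally=1, elem=27

Final answer: 1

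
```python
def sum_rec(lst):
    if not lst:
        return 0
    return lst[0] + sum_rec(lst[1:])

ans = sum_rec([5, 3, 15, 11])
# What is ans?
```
Call trace:
sum_rec(lst=[5, 3, 15, 11])
  sum_rec(lst=[3, 15, 11])
    sum_rec(lst=[15, 11])
      sum_rec(lst=[11])
        sum_rec(lst=[])
        -> return 0
      -> return 11
    -> return 26
  -> return 29
-> return 34

Final answer: 34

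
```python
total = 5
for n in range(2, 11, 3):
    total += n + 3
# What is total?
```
Trace:
  total=5
  total=10, n=2
  total=18, n=5
  total=29, n=8

Final answer: 29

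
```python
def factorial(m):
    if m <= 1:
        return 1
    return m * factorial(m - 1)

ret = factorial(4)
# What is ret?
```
Call trace:
factorial(m=4)
  factorial(m=3)
    factorial(m=2)
      factorial(m=1)
      -> return 1
    -> return 2
  -> return 6
-> return 24

Final answer: 24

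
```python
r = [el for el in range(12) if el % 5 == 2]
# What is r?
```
Trace:
  el=0
  el=1
  el=2
  el=3
  el=4
  el=5
  el=6
  el=7
  el=8
  el=9
  el=10
  el=11
  r=[2, 7]

Final answer: [2, 7]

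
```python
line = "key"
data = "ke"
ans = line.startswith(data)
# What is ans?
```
Trace:
  line='key'
  line='key', data='ke'
  line='key', data='ke', ans=True

Final answer: True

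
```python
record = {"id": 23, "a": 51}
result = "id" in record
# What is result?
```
Trace:
  record={'id': 23, 'a': 51}
  record={'id': 23, 'a': 51}, result=True

Final answer: True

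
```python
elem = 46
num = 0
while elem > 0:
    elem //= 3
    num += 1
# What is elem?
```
Trace:
  elem=46
  elem=46, num=0
  elem=15, num=1
  elem=5, num=2
  elem=1, num=3
  elem=0, num=4

Final answer: 0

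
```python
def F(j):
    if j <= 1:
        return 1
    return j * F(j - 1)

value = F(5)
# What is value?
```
Call trace:
F(j=5)
  F(j=4)
    F(j=3)
      F(j=2)
        F(j=1)
        -> return 1
      -> return 2
    -> return 6
  -> return 24
-> return 120

Final answer: 120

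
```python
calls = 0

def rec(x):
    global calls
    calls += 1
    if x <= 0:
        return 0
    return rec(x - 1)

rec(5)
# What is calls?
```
Call trace:
rec(x=5)
  rec(x=4)
    rec(x=3)
      rec(x=2)
        rec(x=1)
          rec(x=0)
          -> return 0
        -> return 0
      -> return 0
    -> return 0
  -> return 0
-> return 0

calls is incremented once per call. rec is entered once for each x = 5, 4, 3, 2, 1, 0 (the x <= 0 call returns without recursing), i.e. 5 + 1 calls.
calls = 6

Final answer: 6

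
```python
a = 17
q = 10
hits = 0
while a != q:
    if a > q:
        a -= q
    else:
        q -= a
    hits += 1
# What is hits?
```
Trace:
  a=17
  a=17, q=10
  a=17, q=10, hits=0
  a=7, q=10, hits=1
  a=7, q=3, hits=2
  a=4, q=3, hits=3
  a=1, q=3, hits=4
  a=1, q=2, hits=5
  a=1, q=1, hits=6

Final answer: 6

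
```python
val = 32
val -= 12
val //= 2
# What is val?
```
Trace:
  val=32
  val=20
  val=10

Final answer: 10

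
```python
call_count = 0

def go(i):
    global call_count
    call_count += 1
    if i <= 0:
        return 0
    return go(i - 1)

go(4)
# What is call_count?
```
Call trace:
go(i=4)
  go(i=3)
    go(i=2)
      go(i=1)
        go(i=0)
        -> return 0
      -> return 0
    -> return 0
  -> return 0
-> return 0

call_count is incremented once per call. go is entered once for each i = 4, 3, 2, 1, 0 (the i <= 0 call returns without recursing), i.e. 4 + 1 calls.
call_count = 5

Final answer: 5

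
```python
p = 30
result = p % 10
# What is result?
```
Trace:
  p=30
  p=30, result=0

Final answer: 0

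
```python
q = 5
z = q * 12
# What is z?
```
Trace:
  q=5
  q=5, z=60

Final answer: 60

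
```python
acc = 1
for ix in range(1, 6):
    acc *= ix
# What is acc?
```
Trace:
  acc=1
  acc=1, ix=1
  acc=2, ix=2
  acc=6, ix=3
  acc=24, ix=4
  acc=120, ix=5

Final answer: 120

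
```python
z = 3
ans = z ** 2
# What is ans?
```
Trace:
  z=3
  z=3, ans=9

Final answer: 9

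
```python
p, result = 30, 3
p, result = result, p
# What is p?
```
Trace:
  p=30, result=3
  p=3, result=30

Final answer: 3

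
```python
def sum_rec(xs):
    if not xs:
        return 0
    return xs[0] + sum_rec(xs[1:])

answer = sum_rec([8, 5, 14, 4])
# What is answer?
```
Call trace:
sum_rec(xs=[8, 5, 14, 4])
  sum_rec(xs=[5, 14, 4])
    sum_rec(xs=[14, 4])
      sum_rec(xs=[4])
        sum_rec(xs=[])
        -> return 0
      -> return 4
    -> return 18
  -> return 23
-> return 31

Final answer: 31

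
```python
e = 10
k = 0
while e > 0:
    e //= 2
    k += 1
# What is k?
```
Trace:
  e=10
  e=10, k=0
  e=5, k=1
  e=2, k=2
  e=1, k=3
  e=0, k=4

Final answer: 4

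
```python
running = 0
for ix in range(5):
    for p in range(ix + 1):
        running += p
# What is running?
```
Trace:
  running=0
  running=0, ix=0, p=0
  running=0, ix=1, p=0
  running=1, ix=1, p=1
  running=1, ix=2, p=0
  running=2, ix=2, p=1
  running=4, ix=2, p=2
  running=4, ix=3, p=0
  running=5, ix=3, p=1
  running=7, ix=3, p=2
  running=10, ix=3, p=3
  running=10, ix=4, p=0
  running=11, ix=4, p=1
  running=13, ix=4, p=2
  running=16, ix=4, p=3
  running=20, ix=4, p=4

Final answer: 20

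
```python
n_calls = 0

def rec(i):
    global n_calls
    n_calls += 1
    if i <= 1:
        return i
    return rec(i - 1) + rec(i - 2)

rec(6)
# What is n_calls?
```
Call trace (a repeated sub-call is expanded the first time; later identical calls just restate its return value):
rec(i=6)
  rec(i=5)
    rec(i=4)
      rec(i=3)
        rec(i=2)
          rec(i=1)
          -> return 1
          rec(i=0)
          -> return 0
        -> return 1
        rec(i=1)
        -> return 1
      -> return 2
      rec(i=2) -> return 1  (same call as traced above)
    -> return 3
    rec(i=3) -> return 2  (same call as traced above)
  -> return 5
  rec(i=4) -> return 3  (same call as traced above)
-> return 8

n_calls is incremented once per call, so count the calls in each subtree. Let C(i) = number of calls made by rec(i).
C(0) = C(1) = 1 (base case, no recursion); C(i) = 1 + C(i - 1) + C(i - 2) otherwise.
C(2) = 1 + C(1) + C(0) = 1 + 1 + 1 = 3
C(3) = 1 + C(2) + C(1) = 1 + 3 + 1 = 5
C(4) = 1 + C(3) + C(2) = 1 + 5 + 3 = 9
C(5) = 1 + C(4) + C(3) = 1 + 9 + 5 = 15
C(6) = 1 + C(5) + C(4) = 1 + 15 + 9 = 25
n_calls = C(6) = 25

Final answer: 25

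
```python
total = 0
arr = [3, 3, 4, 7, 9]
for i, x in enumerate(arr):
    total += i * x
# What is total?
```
Trace:
  total=0
  total=0, i=0, x=3
  total=3, i=1, x=3
  total=11, i=2, x=4
  total=32, i=3, x=7
  total=68, i=4, x=9

Final answer: 68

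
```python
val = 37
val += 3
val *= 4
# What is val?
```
Trace:
  val=37
  val=40
  val=160

Final answer: 160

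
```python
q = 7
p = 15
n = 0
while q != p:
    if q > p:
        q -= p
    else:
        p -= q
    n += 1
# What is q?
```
Trace:
  q=7
  q=7, p=15
  q=7, p=15, n=0
  q=7, p=8, n=1
  q=7, p=1, n=2
  q=6, p=1, n=3
  q=5, p=1, n=4
  q=4, p=1, n=5
  q=3, p=1, n=6
  q=2, p=1, n=7
  q=1, p=1, n=8

Final answer: 1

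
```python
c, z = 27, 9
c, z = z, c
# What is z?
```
Trace:
  c=27, z=9
  c=9, z=27

Final answer: 27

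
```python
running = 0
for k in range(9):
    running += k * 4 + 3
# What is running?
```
Trace:
  running=0
  running=3, k=0
  running=10, k=1
  running=21, k=2
  running=36, k=3
  running=55, k=4
  running=78, k=5
  running=105, k=6
  running=136, k=7
  running=171, k=8

Final answer: 171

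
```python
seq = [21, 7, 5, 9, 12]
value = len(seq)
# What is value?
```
Trace:
  seq=[21, 7, 5, 9, 12]
  seq=[21, 7, 5, 9, 12], value=5

Final answer: 5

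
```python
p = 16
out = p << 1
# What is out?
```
Trace:
  p=16
  p=16, out=32

Final answer: 32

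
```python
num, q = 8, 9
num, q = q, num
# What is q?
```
Trace:
  num=8, q=9
  num=9, q=8

Final answer: 8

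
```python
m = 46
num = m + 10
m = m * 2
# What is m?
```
Trace:
  m=46
  m=46, num=56
  m=92, num=56

Final answer: 92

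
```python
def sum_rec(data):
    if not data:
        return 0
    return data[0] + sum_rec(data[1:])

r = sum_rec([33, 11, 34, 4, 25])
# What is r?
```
Call trace:
sum_rec(data=[33, 11, 34, 4, 25])
  sum_rec(data=[11, 34, 4, 25])
    sum_rec(data=[34, 4, 25])
      sum_rec(data=[4, 25])
        sum_rec(data=[25])
          sum_rec(data=[])
          -> return 0
        -> return 25
      -> return 29
    -> return 63
  -> return 74
-> return 107

Final answer: 107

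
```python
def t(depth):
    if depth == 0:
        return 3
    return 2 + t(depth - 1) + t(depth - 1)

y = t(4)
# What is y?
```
Call trace (a repeated sub-call is expanded the first time; later identical calls just restate its return value):
t(depth=4)
  t(depth=3)
    t(depth=2)
      t(depth=1)
        t(depth=0)
        -> return 3
        t(depth=0)
        -> return 3
      -> return 8
      t(depth=1) -> return 8  (same call as traced above)
    -> return 18
    t(depth=2) -> return 18  (same call as traced above)
  -> return 38
  t(depth=3) -> return 38  (same call as traced above)
-> return 78

Final answer: 78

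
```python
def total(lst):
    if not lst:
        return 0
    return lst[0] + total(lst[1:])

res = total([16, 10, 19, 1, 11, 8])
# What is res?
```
Call trace:
total(lst=[16, 10, 19, 1, 11, 8])
  total(lst=[10, 19, 1, 11, 8])
    total(lst=[19, 1, 11, 8])
      total(lst=[1, 11, 8])
        total(lst=[11, 8])
          total(lst=[8])
            total(lst=[])
            -> return 0
          -> return 8
        -> return 19
      -> return 20
    -> return 39
  -> return 49
-> return 65

Final answer: 65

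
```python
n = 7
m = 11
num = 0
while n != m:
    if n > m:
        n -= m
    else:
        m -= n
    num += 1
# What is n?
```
Trace:
  n=7
  n=7, m=11
  n=7, m=11, num=0
  n=7, m=4, num=1
  n=3, m=4, num=2
  n=3, m=1, num=3
  n=2, m=1, num=4
  n=1, m=1, num=5

Final answer: 1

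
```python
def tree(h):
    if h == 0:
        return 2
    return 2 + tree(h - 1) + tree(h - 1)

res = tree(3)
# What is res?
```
Call trace (a repeated sub-call is expanded the first time; later identical calls just restate its return value):
tree(h=3)
  tree(h=2)
    tree(h=1)
      tree(h=0)
      -> return 2
      tree(h=0)
      -> return 2
    -> return 6
    tree(h=1) -> return 6  (same call as traced above)
  -> return 14
  tree(h=2) -> return 14  (same call as traced above)
-> return 30

Final answer: 30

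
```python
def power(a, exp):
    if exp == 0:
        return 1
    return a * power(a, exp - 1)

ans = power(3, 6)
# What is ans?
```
Call trace:
power(a=3, exp=6)
  power(a=3, exp=5)
    power(a=3, exp=4)
      power(a=3, exp=3)
        power(a=3, exp=2)
          power(a=3, exp=1)
            power(a=3, exp=0)
            -> return 1
          -> return 3
        -> return 9
      -> return 27
    -> return 81
  -> return 243
-> return 729

Final answer: 729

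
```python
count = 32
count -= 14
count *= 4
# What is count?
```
Trace:
  count=32
  count=18
  count=72

Final answer: 72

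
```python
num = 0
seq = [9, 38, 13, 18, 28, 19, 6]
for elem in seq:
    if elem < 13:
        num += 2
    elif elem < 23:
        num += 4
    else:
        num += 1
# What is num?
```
Trace:
  num=0
  num=2, elem=9
  num=3, elem=38
  num=7, elem=13
  num=11, elem=18
  num=12, elem=28
  num=16, elem=19
  num=18, elem=6

Final answer: 18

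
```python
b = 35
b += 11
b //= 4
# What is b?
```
Trace:
  b=35
  b=46
  b=11

Final answer: 11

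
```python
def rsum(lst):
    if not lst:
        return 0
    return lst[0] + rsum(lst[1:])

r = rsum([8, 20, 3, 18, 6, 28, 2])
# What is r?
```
Call trace:
rsum(lst=[8, 20, 3, 18, 6, 28, 2])
  rsum(lst=[20, 3, 18, 6, 28, 2])
    rsum(lst=[3, 18, 6, 28, 2])
      rsum(lst=[18, 6, 28, 2])
        rsum(lst=[6, 28, 2])
          rsum(lst=[28, 2])
            rsum(lst=[2])
              rsum(lst=[])
              -> return 0
            -> return 2
          -> return 30
        -> return 36
      -> return 54
    -> return 57
  -> return 77
-> return 85

Final answer: 85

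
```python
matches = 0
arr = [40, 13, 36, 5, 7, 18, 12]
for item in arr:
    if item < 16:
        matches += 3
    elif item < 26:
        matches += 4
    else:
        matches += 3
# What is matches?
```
Trace:
  matches=0
  matches=3, item=40
  matches=6, item=13
  matches=9, item=36
  matches=12, item=5
  matches=15, item=7
  matches=19, item=18
  matches=22, item=12

Final answer: 22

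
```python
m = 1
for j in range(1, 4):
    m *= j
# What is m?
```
Trace:
  m=1
  m=1, j=1
  m=2, j=2
  m=6, j=3

Final answer: 6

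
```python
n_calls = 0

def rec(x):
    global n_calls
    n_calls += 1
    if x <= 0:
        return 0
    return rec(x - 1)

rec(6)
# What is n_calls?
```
Call trace:
rec(x=6)
  rec(x=5)
    rec(x=4)
      rec(x=3)
        rec(x=2)
          rec(x=1)
            rec(x=0)
            -> return 0
          -> return 0
        -> return 0
      -> return 0
    -> return 0
  -> return 0
-> return 0

n_calls is incremented once per call. rec is entered once for each x = 6, 5, 4, 3, 2, 1, 0 (the x <= 0 call returns without recursing), i.e. 6 + 1 calls.
n_calls = 7

Final answer: 7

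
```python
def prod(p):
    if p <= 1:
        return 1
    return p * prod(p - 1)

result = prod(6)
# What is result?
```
Call trace:
prod(p=6)
  prod(p=5)
    prod(p=4)
      prod(p=3)
        prod(p=2)
          prod(p=1)
          -> return 1
        -> return 2
      -> return 6
    -> return 24
  -> return 120
-> return 720

Final answer: 720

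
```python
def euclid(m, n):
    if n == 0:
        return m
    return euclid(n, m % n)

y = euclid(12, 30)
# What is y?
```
Call trace:
euclid(m=12, n=30)
  euclid(m=30, n=12)
    euclid(m=12, n=6)
      euclid(m=6, n=0)
      -> return 6
    -> return 6
  -> return 6
-> return 6

Final answer: 6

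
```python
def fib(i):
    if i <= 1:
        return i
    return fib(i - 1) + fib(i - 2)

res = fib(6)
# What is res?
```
Call trace (a repeated sub-call is expanded the first time; later identical calls just restate its return value):
fib(i=6)
  fib(i=5)
    fib(i=4)
      fib(i=3)
        fib(i=2)
          fib(i=1)
          -> return 1
          fib(i=0)
          -> return 0
        -> return 1
        fib(i=1)
        -> return 1
      -> return 2
      fib(i=2) -> return 1  (same call as traced above)
    -> return 3
    fib(i=3) -> return 2  (same call as traced above)
  -> return 5
  fib(i=4) -> return 3  (same call as traced above)
-> return 8

Final answer: 8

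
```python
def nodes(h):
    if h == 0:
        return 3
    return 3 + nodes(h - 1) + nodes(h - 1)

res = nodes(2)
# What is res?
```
Call trace (a repeated sub-call is expanded the first time; later identical calls just restate its return value):
nodes(h=2)
  nodes(h=1)
    nodes(h=0)
    -> return 3
    nodes(h=0)
    -> return 3
  -> return 9
  nodes(h=1) -> return 9  (same call as traced above)
-> return 21

Final answer: 21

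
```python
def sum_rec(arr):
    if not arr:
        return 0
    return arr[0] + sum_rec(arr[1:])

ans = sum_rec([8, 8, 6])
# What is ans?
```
Call trace:
sum_rec(arr=[8, 8, 6])
  sum_rec(arr=[8, 6])
    sum_rec(arr=[6])
      sum_rec(arr=[])
      -> return 0
    -> return 6
  -> return 14
-> return 22

Final answer: 22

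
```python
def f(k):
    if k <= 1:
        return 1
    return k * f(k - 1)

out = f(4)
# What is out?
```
Call trace:
f(k=4)
  f(k=3)
    f(k=2)
      f(k=1)
      -> return 1
    -> return 2
  -> return 6
-> return 24

Final answer: 24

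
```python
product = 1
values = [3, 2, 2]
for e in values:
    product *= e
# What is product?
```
Trace:
  product=1
  product=3, e=3
  product=6, e=2
  product=12, e=2

Final answer: 12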